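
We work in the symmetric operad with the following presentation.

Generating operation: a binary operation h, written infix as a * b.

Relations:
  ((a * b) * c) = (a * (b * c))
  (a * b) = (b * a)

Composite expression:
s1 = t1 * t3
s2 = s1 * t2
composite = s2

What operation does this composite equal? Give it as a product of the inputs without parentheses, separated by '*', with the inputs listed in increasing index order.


t1 * t2 * t3


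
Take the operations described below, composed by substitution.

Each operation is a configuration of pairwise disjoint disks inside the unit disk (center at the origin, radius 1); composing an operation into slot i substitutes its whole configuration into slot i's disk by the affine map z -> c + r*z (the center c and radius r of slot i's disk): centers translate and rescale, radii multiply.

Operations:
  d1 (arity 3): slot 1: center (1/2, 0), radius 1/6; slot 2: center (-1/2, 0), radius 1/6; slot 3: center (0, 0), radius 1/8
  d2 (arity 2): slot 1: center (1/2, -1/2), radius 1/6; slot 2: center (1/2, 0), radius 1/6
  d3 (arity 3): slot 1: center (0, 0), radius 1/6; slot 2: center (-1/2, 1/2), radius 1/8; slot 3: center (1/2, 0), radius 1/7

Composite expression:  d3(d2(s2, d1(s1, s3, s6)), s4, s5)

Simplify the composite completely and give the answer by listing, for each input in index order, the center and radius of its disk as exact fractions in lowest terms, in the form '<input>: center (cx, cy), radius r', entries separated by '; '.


Only the slot chain above each s matters under d3; compose those maps.
s2: after 2 affine steps, its disk has center (1/12, -1/12), radius 1/36
s1: after 3 affine steps, its disk has center (7/72, 0), radius 1/216
s3: after 3 affine steps, its disk has center (5/72, 0), radius 1/216
s6: after 3 affine steps, its disk has center (1/12, 0), radius 1/288
s4: after 1 affine step, its disk has center (-1/2, 1/2), radius 1/8
s5: after 1 affine step, its disk has center (1/2, 0), radius 1/7

s1: center (7/72, 0), radius 1/216; s2: center (1/12, -1/12), radius 1/36; s3: center (5/72, 0), radius 1/216; s4: center (-1/2, 1/2), radius 1/8; s5: center (1/2, 0), radius 1/7; s6: center (1/12, 0), radius 1/288


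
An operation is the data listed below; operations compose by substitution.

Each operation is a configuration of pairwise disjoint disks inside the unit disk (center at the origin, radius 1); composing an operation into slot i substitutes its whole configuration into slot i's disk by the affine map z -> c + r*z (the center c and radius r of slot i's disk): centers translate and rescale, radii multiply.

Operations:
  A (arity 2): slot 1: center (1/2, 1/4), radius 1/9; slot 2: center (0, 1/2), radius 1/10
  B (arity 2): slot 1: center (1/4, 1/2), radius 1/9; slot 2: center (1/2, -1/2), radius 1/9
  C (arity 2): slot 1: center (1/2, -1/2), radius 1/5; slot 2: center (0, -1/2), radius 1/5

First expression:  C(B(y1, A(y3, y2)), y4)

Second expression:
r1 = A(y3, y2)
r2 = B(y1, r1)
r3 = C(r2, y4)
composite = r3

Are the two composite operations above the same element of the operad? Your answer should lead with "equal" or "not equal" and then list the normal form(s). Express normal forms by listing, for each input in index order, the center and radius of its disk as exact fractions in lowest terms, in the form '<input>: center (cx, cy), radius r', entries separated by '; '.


equal; the common form is y1: center (11/20, -2/5), radius 1/45; y2: center (3/5, -53/90), radius 1/450; y3: center (11/18, -107/180), radius 1/405; y4: center (0, -1/2), radius 1/5

In normal form, the first expression is y1: center (11/20, -2/5), radius 1/45; y2: center (3/5, -53/90), radius 1/450; y3: center (11/18, -107/180), radius 1/405; y4: center (0, -1/2), radius 1/5
In normal form, the second expression is y1: center (11/20, -2/5), radius 1/45; y2: center (3/5, -53/90), radius 1/450; y3: center (11/18, -107/180), radius 1/405; y4: center (0, -1/2), radius 1/5
The forms coincide; equal.


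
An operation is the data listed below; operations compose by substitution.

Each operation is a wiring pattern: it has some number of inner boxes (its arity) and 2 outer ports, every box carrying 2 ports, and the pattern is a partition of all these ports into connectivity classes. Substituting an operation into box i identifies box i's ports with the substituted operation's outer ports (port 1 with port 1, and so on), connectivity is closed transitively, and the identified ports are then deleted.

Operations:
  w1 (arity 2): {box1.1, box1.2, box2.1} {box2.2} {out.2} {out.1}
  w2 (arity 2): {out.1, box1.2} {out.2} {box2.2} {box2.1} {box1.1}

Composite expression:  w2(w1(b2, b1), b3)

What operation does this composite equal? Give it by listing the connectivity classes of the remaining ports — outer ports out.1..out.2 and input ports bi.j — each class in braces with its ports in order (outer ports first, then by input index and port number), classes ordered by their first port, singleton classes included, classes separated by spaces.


After gluing at w2, chains via deleted ports link the b-ports.
after w1, the pattern on (b2, b1) reads {out.1} {out.2} {b1.1, b2.1, b2.2} {b1.2} (out.j = its outer ports)
after w2, the pattern on (b2, b1, b3) reads {out.1} {out.2} {b1.1, b2.1, b2.2} {b1.2} {b3.1} {b3.2} (out.j = its outer ports)

{out.1} {out.2} {b1.1, b2.1, b2.2} {b1.2} {b3.1} {b3.2}


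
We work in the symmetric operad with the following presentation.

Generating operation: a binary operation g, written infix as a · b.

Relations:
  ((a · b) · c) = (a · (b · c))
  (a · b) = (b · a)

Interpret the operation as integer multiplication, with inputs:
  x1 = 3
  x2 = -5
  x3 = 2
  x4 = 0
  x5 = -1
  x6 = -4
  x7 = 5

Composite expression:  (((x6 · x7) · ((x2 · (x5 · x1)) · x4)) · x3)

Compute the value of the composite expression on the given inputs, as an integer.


0


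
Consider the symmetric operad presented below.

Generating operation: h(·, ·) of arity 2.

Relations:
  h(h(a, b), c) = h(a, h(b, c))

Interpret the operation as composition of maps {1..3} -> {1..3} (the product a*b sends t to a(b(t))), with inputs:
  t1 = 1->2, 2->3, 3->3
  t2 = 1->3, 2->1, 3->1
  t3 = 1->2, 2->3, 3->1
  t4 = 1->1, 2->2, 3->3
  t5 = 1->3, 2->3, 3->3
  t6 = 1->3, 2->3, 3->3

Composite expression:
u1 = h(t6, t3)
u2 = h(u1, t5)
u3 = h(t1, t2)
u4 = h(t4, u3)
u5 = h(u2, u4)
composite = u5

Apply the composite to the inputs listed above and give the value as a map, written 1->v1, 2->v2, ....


1->3, 2->3, 3->3

h(t6, t3) = 1->3, 2->3, 3->3
h(h(t6, t3), t5) = 1->3, 2->3, 3->3
h(t1, t2) = 1->3, 2->2, 3->2
h(t4, h(t1, t2)) = 1->3, 2->2, 3->2
h(h(h(t6, t3), t5), h(t4, h(t1, t2))) = 1->3, 2->3, 3->3


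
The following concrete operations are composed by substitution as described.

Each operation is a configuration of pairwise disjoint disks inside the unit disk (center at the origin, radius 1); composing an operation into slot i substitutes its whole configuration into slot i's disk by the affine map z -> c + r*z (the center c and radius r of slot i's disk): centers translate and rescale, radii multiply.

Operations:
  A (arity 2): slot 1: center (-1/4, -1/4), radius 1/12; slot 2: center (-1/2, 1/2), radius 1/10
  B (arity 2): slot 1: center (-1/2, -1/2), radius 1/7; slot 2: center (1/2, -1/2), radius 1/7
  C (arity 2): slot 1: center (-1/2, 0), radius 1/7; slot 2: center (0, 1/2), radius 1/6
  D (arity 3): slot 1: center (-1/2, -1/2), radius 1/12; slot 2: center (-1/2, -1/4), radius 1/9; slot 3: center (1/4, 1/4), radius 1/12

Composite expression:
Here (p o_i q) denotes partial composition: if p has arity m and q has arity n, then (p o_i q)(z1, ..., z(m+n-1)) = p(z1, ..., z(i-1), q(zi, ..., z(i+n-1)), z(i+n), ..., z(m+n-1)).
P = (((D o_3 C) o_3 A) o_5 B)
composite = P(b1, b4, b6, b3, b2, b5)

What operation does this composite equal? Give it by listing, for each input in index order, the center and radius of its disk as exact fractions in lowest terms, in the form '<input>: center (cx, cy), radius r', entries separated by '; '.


b1: center (-1/2, -1/2), radius 1/12; b2: center (35/144, 41/144), radius 1/504; b3: center (17/84, 43/168), radius 1/840; b4: center (-1/2, -1/4), radius 1/9; b5: center (37/144, 41/144), radius 1/504; b6: center (23/112, 83/336), radius 1/1008


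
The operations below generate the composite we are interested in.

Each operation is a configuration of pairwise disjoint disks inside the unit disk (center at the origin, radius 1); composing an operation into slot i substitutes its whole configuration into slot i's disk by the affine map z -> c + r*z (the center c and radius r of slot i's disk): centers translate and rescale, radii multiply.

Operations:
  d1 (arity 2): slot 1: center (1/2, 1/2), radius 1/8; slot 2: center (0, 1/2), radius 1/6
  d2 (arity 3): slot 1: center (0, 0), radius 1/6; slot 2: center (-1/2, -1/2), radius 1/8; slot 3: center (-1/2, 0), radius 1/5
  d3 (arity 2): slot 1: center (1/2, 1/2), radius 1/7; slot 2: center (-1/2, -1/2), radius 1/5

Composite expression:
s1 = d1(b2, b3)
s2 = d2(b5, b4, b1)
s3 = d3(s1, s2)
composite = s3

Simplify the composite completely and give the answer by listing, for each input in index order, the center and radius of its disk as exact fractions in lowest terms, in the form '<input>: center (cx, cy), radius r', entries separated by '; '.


b1: center (-3/5, -1/2), radius 1/25; b2: center (4/7, 4/7), radius 1/56; b3: center (1/2, 4/7), radius 1/42; b4: center (-3/5, -3/5), radius 1/40; b5: center (-1/2, -1/2), radius 1/30

Only the slot chain above each b matters under d3; compose those maps.
input b2: applying the 2 nested substitutions gives center (4/7, 4/7), radius 1/56
input b3: applying the 2 nested substitutions gives center (1/2, 4/7), radius 1/42
input b5: applying the 2 nested substitutions gives center (-1/2, -1/2), radius 1/30
input b4: applying the 2 nested substitutions gives center (-3/5, -3/5), radius 1/40
input b1: applying the 2 nested substitutions gives center (-3/5, -1/2), radius 1/25


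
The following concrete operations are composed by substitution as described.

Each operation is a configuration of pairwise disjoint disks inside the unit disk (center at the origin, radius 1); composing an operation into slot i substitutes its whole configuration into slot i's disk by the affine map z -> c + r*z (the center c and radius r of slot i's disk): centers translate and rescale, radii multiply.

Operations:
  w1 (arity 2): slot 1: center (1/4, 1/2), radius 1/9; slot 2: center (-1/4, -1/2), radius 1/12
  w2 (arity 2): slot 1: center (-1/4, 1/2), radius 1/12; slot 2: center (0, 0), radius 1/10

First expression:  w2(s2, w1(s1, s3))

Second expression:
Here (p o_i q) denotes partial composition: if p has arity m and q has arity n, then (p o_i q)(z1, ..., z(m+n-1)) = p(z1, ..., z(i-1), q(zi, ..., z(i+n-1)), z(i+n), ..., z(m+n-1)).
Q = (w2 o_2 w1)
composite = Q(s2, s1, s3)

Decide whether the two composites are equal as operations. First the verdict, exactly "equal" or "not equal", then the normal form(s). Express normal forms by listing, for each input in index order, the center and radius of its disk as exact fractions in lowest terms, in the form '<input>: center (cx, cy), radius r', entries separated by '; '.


equal; the common form is s1: center (1/40, 1/20), radius 1/90; s2: center (-1/4, 1/2), radius 1/12; s3: center (-1/40, -1/20), radius 1/120

Normal form of the first expression: s1: center (1/40, 1/20), radius 1/90; s2: center (-1/4, 1/2), radius 1/12; s3: center (-1/40, -1/20), radius 1/120
Normal form of the second expression: s1: center (1/40, 1/20), radius 1/90; s2: center (-1/4, 1/2), radius 1/12; s3: center (-1/40, -1/20), radius 1/120
Same normal form: equal.


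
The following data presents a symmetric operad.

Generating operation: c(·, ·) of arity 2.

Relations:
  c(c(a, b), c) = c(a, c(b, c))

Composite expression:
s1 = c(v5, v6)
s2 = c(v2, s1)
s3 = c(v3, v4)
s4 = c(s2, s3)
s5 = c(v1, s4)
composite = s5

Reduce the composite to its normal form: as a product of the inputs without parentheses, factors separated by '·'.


Every regrouping of c is equal, so read the v-inputs in written order.
c(v5, v6) spells out as v5 · v6
c(v2, c(v5, v6)) spells out as v2 · v5 · v6
c(v3, v4) spells out as v3 · v4
c(c(v2, c(v5, v6)), c(v3, v4)) spells out as v2 · v5 · v6 · v3 · v4
c(v1, c(c(v2, c(v5, v6)), c(v3, v4))) spells out as v1 · v2 · v5 · v6 · v3 · v4

v1 · v2 · v5 · v6 · v3 · v4


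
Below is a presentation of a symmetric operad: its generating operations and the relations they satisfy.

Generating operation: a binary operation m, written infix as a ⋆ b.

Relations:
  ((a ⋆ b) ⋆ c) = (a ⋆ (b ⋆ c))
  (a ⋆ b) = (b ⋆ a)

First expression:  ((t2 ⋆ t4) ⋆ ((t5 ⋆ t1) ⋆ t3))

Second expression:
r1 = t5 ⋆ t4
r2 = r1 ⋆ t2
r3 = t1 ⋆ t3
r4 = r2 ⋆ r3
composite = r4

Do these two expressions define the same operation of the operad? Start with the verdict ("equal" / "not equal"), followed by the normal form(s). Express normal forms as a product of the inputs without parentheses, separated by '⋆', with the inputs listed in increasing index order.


equal; the common form is t1 ⋆ t2 ⋆ t3 ⋆ t4 ⋆ t5

In normal form, the first expression is t1 ⋆ t2 ⋆ t3 ⋆ t4 ⋆ t5
In normal form, the second expression is t1 ⋆ t2 ⋆ t3 ⋆ t4 ⋆ t5
The forms coincide; equal.


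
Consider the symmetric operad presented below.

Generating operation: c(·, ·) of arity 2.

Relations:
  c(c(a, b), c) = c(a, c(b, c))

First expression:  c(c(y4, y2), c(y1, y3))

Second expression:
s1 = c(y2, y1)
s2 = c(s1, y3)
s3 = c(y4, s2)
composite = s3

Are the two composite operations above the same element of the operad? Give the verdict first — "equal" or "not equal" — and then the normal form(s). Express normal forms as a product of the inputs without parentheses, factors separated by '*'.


Reducing the first expression gives y4 * y2 * y1 * y3
Reducing the second expression gives y4 * y2 * y1 * y3
Identical normal forms: equal.

equal: each reduces to y4 * y2 * y1 * y3


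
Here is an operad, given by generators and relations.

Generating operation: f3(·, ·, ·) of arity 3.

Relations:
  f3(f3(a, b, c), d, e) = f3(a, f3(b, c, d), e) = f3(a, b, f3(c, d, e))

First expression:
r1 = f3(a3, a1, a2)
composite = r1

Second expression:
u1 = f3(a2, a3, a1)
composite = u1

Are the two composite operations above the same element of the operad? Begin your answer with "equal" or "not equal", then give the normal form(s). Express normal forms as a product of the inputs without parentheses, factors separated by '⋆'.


not equal: they reduce to a3 ⋆ a1 ⋆ a2 and a2 ⋆ a3 ⋆ a1

The first composite normalizes to a3 ⋆ a1 ⋆ a2
The second composite normalizes to a2 ⋆ a3 ⋆ a1
Distinct normal forms: not equal.


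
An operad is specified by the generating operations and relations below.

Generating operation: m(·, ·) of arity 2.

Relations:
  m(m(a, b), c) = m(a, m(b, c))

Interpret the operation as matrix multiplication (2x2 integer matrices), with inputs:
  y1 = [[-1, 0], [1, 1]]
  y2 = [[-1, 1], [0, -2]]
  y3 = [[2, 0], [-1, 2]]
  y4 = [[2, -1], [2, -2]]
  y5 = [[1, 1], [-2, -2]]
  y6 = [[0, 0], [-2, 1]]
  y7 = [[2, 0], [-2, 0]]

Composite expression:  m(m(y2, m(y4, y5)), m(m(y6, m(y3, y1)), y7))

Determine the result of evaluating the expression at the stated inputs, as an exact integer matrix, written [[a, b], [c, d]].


[[20, 0], [-120, 0]]


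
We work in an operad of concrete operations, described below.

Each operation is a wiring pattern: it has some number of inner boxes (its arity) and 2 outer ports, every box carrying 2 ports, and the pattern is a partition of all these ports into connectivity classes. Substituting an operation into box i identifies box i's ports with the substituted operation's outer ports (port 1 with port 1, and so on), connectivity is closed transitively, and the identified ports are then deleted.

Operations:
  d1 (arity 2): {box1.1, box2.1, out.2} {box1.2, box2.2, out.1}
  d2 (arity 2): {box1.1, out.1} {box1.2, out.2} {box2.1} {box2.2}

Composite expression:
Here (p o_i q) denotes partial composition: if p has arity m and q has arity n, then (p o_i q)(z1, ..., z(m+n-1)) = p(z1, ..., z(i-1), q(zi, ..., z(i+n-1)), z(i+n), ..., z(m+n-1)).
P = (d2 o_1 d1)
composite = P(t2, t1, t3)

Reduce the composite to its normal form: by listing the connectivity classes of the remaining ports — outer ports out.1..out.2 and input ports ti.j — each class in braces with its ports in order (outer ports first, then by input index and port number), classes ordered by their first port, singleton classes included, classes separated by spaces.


{out.1, t1.2, t2.2} {out.2, t1.1, t2.1} {t3.1} {t3.2}

Reachability decides: close wires over d2-identified ports.
d1 over (t2, t1) gives {out.1, t1.2, t2.2} {out.2, t1.1, t2.1}, out.j being that stage's outer ports
d2 over (t2, t1, t3) gives {out.1, t1.2, t2.2} {out.2, t1.1, t2.1} {t3.1} {t3.2}, out.j being that stage's outer ports


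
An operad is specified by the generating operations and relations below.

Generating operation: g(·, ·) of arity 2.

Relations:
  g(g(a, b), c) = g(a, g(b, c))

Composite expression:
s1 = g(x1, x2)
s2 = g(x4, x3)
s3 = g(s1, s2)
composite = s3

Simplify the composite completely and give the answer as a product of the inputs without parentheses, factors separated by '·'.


Associativity of g dissolves the nesting; only the x-input order survives.
g(x1, x2) collapses to x1 · x2
g(x4, x3) collapses to x4 · x3
g(g(x1, x2), g(x4, x3)) collapses to x1 · x2 · x4 · x3

x1 · x2 · x4 · x3


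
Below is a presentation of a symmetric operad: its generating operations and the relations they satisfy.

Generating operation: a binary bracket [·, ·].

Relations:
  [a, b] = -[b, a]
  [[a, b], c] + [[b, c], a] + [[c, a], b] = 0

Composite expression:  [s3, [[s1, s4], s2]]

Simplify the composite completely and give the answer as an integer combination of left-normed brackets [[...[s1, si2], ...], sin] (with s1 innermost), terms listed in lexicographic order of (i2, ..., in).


-[[[s1, s4], s2], s3]


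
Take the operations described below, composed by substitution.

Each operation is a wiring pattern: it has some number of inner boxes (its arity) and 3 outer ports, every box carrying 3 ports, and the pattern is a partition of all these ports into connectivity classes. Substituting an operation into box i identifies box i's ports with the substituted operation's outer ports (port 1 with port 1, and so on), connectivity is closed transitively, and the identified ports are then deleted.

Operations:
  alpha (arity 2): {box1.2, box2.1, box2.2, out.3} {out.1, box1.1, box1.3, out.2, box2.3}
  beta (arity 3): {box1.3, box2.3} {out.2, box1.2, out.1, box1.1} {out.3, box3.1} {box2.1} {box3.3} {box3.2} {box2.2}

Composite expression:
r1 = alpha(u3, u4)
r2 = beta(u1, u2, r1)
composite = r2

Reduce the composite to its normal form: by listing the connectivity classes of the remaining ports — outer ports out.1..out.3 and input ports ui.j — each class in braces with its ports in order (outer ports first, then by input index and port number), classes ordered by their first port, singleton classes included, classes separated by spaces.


{out.1, out.2, u1.1, u1.2} {out.3, u3.1, u3.3, u4.3} {u1.3, u2.3} {u2.1} {u2.2} {u3.2, u4.1, u4.2}

Connectivity passes through glued beta-boundaries; trace each wire chain.
after alpha, the pattern on (u3, u4) reads {out.1, out.2, u3.1, u3.3, u4.3} {out.3, u3.2, u4.1, u4.2} (out.j = its outer ports)
after beta, the pattern on (u1, u2, u3, u4) reads {out.1, out.2, u1.1, u1.2} {out.3, u3.1, u3.3, u4.3} {u1.3, u2.3} {u2.1} {u2.2} {u3.2, u4.1, u4.2} (out.j = its outer ports)


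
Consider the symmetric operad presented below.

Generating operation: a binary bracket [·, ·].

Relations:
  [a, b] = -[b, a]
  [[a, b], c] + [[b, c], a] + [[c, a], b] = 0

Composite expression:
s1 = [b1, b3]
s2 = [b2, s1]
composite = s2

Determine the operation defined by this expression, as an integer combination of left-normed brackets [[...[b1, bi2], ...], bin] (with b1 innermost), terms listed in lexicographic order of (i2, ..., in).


Left-normed coefficients sit on the b1-initial expansion words.
Composite bracket: [b2, [b1, b3]]
Full expansion: 4 signed words from ab - ba (2^2 = 4).
The b1-initial words carry the normal form:
  b1b3b2 (sign -1) contributes -[[b1, b3], b2]

-[[b1, b3], b2]


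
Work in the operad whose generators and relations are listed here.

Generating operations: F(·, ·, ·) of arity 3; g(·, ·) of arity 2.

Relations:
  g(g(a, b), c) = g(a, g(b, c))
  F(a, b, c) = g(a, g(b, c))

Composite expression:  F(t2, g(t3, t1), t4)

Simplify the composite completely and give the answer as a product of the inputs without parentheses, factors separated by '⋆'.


Key point: F is associative — brackets drop, the t-order remains.
g(t3, t1) spells out as t3 ⋆ t1
F(t2, g(t3, t1), t4) spells out as t2 ⋆ t3 ⋆ t1 ⋆ t4

t2 ⋆ t3 ⋆ t1 ⋆ t4


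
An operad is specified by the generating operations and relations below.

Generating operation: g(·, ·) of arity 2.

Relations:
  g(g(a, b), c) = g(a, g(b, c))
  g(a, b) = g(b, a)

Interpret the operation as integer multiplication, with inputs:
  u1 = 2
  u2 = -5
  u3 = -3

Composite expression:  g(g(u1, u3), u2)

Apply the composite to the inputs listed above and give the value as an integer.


g(u1, u3) = -6
g(g(u1, u3), u2) = 30

30


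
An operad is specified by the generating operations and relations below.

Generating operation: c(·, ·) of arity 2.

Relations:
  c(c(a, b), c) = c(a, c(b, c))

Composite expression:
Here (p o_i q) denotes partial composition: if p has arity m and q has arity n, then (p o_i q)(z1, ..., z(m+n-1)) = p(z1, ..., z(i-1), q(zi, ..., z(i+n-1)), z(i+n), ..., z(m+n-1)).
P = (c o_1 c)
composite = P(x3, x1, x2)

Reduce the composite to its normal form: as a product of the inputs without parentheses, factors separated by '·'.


Key point: c is associative — brackets drop, the x-order remains.
c(x3, x1) collapses to x3 · x1
c(c(x3, x1), x2) collapses to x3 · x1 · x2

x3 · x1 · x2


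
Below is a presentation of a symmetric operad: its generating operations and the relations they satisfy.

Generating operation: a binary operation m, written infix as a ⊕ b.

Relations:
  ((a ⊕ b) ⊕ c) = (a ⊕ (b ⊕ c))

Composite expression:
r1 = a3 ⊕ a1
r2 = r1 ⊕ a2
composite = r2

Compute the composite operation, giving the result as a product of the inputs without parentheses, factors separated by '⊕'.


a3 ⊕ a1 ⊕ a2


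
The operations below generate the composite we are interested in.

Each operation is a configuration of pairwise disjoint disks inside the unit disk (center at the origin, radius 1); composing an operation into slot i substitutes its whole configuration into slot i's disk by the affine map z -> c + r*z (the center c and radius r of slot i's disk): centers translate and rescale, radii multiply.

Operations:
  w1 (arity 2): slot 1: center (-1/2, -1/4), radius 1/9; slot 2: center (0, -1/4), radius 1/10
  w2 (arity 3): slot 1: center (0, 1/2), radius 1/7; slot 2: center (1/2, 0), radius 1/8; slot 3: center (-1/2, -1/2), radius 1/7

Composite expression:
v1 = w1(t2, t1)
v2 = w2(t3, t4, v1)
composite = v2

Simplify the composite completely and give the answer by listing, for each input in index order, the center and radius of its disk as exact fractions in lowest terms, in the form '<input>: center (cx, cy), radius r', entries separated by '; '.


t1: center (-1/2, -15/28), radius 1/70; t2: center (-4/7, -15/28), radius 1/63; t3: center (0, 1/2), radius 1/7; t4: center (1/2, 0), radius 1/8

Nesting under w2 composes maps z -> c + r*z down each t-path.
t3 passes through 1 substitution, ending at center (0, 1/2), radius 1/7
t4 passes through 1 substitution, ending at center (1/2, 0), radius 1/8
t2 passes through 2 substitutions, ending at center (-4/7, -15/28), radius 1/63
t1 passes through 2 substitutions, ending at center (-1/2, -15/28), radius 1/70


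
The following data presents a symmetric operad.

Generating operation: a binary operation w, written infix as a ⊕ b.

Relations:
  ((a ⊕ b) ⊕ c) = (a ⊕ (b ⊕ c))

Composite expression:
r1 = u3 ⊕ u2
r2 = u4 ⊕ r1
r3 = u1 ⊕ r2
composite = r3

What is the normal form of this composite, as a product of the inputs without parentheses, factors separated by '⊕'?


u1 ⊕ u4 ⊕ u3 ⊕ u2

The w-tree's shape is irrelevant; the u-reading-order decides.
(u3 ⊕ u2) flattens to u3 ⊕ u2
(u4 ⊕ (u3 ⊕ u2)) flattens to u4 ⊕ u3 ⊕ u2
(u1 ⊕ (u4 ⊕ (u3 ⊕ u2))) flattens to u1 ⊕ u4 ⊕ u3 ⊕ u2


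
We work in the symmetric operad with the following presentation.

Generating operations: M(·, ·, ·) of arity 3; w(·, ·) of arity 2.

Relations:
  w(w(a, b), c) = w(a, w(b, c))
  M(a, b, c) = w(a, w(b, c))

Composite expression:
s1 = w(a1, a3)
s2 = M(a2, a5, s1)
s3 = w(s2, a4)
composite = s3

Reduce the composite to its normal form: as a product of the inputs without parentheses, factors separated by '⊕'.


a2 ⊕ a5 ⊕ a1 ⊕ a3 ⊕ a4

The w-tree's shape is irrelevant; the a-reading-order decides.
w(a1, a3) flattens to a1 ⊕ a3
M(a2, a5, w(a1, a3)) flattens to a2 ⊕ a5 ⊕ a1 ⊕ a3
w(M(a2, a5, w(a1, a3)), a4) flattens to a2 ⊕ a5 ⊕ a1 ⊕ a3 ⊕ a4


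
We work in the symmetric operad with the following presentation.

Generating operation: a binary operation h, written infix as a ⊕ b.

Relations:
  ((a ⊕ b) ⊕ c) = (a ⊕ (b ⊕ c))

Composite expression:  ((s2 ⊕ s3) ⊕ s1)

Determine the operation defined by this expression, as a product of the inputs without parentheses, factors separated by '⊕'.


Associativity of h dissolves the nesting; only the s-input order survives.
(s2 ⊕ s3) spells out as s2 ⊕ s3
((s2 ⊕ s3) ⊕ s1) spells out as s2 ⊕ s3 ⊕ s1

s2 ⊕ s3 ⊕ s1


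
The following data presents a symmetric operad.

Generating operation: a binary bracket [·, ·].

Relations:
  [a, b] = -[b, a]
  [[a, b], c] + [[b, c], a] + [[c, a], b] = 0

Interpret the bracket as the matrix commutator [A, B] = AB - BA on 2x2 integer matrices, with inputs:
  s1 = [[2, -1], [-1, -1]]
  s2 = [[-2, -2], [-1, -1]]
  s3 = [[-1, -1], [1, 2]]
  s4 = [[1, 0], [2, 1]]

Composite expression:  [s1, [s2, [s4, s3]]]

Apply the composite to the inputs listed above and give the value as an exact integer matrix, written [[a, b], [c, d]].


[s4, s3] = [[2, 0], [-6, -2]]
[s2, [s4, s3]] = [[12, 8], [-10, -12]]
[s1, [s2, [s4, s3]]] = [[18, 48], [6, -18]]

[[18, 48], [6, -18]]


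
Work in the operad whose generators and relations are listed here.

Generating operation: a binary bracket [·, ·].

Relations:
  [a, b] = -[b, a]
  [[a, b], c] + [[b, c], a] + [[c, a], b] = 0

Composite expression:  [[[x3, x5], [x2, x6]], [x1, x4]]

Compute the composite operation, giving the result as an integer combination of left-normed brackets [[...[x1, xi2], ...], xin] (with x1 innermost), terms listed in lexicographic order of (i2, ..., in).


[[[[[x1, x4], x2], x6], x3], x5] - [[[[[x1, x4], x2], x6], x5], x3] - [[[[[x1, x4], x3], x5], x2], x6] + [[[[[x1, x4], x3], x5], x6], x2] + [[[[[x1, x4], x5], x3], x2], x6] - [[[[[x1, x4], x5], x3], x6], x2] - [[[[[x1, x4], x6], x2], x3], x5] + [[[[[x1, x4], x6], x2], x5], x3]


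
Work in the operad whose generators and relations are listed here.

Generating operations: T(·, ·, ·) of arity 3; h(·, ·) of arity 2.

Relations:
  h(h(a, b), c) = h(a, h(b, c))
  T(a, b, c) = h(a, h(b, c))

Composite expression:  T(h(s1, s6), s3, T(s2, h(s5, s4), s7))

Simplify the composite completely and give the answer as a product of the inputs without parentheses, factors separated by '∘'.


s1 ∘ s6 ∘ s3 ∘ s2 ∘ s5 ∘ s4 ∘ s7


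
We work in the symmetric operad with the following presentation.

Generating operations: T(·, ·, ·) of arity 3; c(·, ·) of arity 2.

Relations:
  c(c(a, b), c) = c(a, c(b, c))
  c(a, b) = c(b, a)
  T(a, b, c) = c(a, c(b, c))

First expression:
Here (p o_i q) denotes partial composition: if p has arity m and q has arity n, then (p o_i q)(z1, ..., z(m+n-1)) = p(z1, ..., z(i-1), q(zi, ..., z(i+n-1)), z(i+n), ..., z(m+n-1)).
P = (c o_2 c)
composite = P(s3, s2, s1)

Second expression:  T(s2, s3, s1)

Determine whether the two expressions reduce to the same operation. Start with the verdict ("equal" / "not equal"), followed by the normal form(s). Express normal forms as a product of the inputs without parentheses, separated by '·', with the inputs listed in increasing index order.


equal: each reduces to s1 · s2 · s3

The first expression, normalized: s1 · s2 · s3
The second expression, normalized: s1 · s2 · s3
The normal forms match — equal.


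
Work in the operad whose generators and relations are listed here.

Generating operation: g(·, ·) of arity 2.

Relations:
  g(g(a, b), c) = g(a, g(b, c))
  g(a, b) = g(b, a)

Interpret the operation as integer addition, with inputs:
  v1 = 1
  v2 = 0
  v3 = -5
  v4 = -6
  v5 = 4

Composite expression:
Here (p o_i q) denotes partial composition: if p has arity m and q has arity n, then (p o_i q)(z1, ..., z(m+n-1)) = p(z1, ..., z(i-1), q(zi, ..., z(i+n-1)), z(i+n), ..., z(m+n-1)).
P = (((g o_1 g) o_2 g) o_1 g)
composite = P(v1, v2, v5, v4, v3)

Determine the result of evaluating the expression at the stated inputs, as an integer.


-6

g(v1, v2) = 1
g(v5, v4) = -2
g(g(v1, v2), g(v5, v4)) = -1
g(g(g(v1, v2), g(v5, v4)), v3) = -6


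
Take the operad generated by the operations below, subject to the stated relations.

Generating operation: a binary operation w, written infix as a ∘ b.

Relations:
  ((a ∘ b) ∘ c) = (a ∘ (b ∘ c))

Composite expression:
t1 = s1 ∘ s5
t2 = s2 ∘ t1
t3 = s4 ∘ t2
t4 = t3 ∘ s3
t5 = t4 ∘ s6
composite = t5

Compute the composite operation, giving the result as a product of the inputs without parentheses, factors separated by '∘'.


Under associativity of w, the answer is the s's in reading order.
(s1 ∘ s5) flattens to s1 ∘ s5
(s2 ∘ (s1 ∘ s5)) flattens to s2 ∘ s1 ∘ s5
(s4 ∘ (s2 ∘ (s1 ∘ s5))) flattens to s4 ∘ s2 ∘ s1 ∘ s5
((s4 ∘ (s2 ∘ (s1 ∘ s5))) ∘ s3) flattens to s4 ∘ s2 ∘ s1 ∘ s5 ∘ s3
(((s4 ∘ (s2 ∘ (s1 ∘ s5))) ∘ s3) ∘ s6) flattens to s4 ∘ s2 ∘ s1 ∘ s5 ∘ s3 ∘ s6

s4 ∘ s2 ∘ s1 ∘ s5 ∘ s3 ∘ s6


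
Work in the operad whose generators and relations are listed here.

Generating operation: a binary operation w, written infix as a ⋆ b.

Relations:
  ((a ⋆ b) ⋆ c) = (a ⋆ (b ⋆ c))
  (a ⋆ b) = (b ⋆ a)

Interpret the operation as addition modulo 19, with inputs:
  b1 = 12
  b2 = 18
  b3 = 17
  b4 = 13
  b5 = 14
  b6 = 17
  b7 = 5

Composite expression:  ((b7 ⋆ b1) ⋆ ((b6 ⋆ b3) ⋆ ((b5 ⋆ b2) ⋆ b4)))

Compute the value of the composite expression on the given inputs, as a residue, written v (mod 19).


1 (mod 19)

(b7 ⋆ b1) = 17
(b6 ⋆ b3) = 15
(b5 ⋆ b2) = 13
((b5 ⋆ b2) ⋆ b4) = 7
((b6 ⋆ b3) ⋆ ((b5 ⋆ b2) ⋆ b4)) = 3
((b7 ⋆ b1) ⋆ ((b6 ⋆ b3) ⋆ ((b5 ⋆ b2) ⋆ b4))) = 1


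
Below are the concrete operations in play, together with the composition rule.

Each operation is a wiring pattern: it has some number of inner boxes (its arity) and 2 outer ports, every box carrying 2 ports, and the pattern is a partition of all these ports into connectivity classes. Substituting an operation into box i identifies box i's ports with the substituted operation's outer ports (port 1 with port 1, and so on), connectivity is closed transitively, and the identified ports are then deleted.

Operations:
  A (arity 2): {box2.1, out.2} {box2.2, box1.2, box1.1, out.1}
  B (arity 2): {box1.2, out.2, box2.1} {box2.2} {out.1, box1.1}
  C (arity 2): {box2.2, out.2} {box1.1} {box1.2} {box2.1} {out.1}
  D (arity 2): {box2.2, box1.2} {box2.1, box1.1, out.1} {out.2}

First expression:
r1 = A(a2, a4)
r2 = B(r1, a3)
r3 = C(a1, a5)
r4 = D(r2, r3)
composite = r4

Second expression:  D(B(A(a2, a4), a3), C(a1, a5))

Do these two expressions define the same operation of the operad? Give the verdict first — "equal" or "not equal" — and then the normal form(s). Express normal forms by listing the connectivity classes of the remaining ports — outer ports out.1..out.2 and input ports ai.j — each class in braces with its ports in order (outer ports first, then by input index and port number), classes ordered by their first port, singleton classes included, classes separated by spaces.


Reducing the first expression gives {out.1, a2.1, a2.2, a4.2} {out.2} {a1.1} {a1.2} {a3.1, a4.1, a5.2} {a3.2} {a5.1}
Reducing the second expression gives {out.1, a2.1, a2.2, a4.2} {out.2} {a1.1} {a1.2} {a3.1, a4.1, a5.2} {a3.2} {a5.1}
One common form — equal.

equal: each reduces to {out.1, a2.1, a2.2, a4.2} {out.2} {a1.1} {a1.2} {a3.1, a4.1, a5.2} {a3.2} {a5.1}


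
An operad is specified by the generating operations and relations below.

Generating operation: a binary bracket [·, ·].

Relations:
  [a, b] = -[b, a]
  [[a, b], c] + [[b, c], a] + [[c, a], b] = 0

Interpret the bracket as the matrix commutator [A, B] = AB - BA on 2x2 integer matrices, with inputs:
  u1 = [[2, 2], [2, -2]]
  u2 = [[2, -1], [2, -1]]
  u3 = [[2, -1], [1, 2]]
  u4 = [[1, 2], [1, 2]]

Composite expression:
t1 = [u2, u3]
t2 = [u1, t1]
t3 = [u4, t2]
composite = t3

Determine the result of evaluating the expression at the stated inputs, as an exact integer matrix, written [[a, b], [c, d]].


[u2, u3] = [[1, -3], [-3, -1]]
[u1, [u2, u3]] = [[0, -16], [16, 0]]
[u4, [u1, [u2, u3]]] = [[48, 16], [16, -48]]

[[48, 16], [16, -48]]


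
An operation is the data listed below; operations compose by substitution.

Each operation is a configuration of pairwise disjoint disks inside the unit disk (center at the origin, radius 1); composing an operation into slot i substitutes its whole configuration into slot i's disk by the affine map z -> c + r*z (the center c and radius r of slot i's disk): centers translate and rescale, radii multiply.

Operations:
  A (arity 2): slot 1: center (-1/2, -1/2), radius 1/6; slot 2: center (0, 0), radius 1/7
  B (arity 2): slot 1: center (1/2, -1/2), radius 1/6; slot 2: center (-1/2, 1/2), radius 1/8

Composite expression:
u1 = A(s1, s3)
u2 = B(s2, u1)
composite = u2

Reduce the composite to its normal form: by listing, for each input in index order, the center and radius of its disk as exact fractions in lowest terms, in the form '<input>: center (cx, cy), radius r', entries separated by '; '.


Affine substitution under B: radii multiply and s-centers shift.
input s2: composing its 1 substitution step yields center (1/2, -1/2), radius 1/6
input s1: composing its 2 substitution steps yields center (-9/16, 7/16), radius 1/48
input s3: composing its 2 substitution steps yields center (-1/2, 1/2), radius 1/56

s1: center (-9/16, 7/16), radius 1/48; s2: center (1/2, -1/2), radius 1/6; s3: center (-1/2, 1/2), radius 1/56


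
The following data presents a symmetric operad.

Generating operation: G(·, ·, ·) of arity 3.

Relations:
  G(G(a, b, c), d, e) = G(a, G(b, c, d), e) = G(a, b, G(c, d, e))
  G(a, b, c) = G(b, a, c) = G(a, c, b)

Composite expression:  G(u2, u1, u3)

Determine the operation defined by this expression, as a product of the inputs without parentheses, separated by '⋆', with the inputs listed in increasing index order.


u1 ⋆ u2 ⋆ u3


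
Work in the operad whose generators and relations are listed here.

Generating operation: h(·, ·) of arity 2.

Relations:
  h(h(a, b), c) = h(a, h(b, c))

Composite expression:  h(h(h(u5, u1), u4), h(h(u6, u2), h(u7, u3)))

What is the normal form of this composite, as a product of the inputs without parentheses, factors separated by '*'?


All parenthesizations of h agree; list the u-inputs left to right.
h(u5, u1) reduces to u5 * u1
h(h(u5, u1), u4) reduces to u5 * u1 * u4
h(u6, u2) reduces to u6 * u2
h(u7, u3) reduces to u7 * u3
h(h(u6, u2), h(u7, u3)) reduces to u6 * u2 * u7 * u3
h(h(h(u5, u1), u4), h(h(u6, u2), h(u7, u3))) reduces to u5 * u1 * u4 * u6 * u2 * u7 * u3

u5 * u1 * u4 * u6 * u2 * u7 * u3


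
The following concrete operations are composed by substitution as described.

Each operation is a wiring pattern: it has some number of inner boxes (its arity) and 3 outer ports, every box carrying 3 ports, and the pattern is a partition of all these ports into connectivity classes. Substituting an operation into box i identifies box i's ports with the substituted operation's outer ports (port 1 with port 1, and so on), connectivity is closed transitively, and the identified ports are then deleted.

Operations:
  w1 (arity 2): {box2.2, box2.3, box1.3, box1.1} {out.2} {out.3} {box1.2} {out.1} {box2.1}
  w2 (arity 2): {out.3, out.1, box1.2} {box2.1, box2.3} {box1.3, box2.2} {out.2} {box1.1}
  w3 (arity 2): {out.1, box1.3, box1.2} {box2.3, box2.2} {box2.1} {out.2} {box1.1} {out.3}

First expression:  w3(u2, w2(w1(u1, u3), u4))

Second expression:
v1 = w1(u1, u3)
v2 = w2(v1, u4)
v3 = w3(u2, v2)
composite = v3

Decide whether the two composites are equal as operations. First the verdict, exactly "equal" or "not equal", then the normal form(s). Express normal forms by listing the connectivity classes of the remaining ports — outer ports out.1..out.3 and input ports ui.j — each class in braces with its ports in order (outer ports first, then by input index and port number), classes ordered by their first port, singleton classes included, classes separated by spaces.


equal — both sides give {out.1, u2.2, u2.3} {out.2} {out.3} {u1.1, u1.3, u3.2, u3.3} {u1.2} {u2.1} {u3.1} {u4.1, u4.3} {u4.2}


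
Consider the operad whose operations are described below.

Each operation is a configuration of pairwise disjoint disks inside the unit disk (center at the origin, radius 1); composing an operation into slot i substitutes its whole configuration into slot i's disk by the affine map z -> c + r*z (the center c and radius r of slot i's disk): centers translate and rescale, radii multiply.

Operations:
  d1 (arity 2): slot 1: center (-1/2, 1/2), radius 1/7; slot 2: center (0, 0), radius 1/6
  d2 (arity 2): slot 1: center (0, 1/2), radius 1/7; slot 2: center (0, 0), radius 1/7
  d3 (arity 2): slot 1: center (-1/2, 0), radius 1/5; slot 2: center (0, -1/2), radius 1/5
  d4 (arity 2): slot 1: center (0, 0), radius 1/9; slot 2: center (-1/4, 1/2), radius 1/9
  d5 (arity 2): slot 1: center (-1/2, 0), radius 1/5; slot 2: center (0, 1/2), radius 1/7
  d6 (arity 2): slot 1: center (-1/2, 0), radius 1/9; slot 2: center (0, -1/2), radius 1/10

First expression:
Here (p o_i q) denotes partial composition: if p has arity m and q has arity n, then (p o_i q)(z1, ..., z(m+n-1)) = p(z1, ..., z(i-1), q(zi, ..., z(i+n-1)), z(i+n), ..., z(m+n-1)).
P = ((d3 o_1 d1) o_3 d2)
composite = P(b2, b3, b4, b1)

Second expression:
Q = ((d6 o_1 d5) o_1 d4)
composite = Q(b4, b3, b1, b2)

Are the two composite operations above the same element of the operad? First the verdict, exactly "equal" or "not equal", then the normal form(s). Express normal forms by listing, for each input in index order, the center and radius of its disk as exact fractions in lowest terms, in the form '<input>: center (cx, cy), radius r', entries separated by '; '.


not equal; first: b1: center (0, -1/2), radius 1/35; b2: center (-3/5, 1/10), radius 1/35; b3: center (-1/2, 0), radius 1/30; b4: center (0, -2/5), radius 1/35; second: b1: center (-1/2, 1/18), radius 1/63; b2: center (0, -1/2), radius 1/10; b3: center (-101/180, 1/90), radius 1/405; b4: center (-5/9, 0), radius 1/405

The first expression reduces to b1: center (0, -1/2), radius 1/35; b2: center (-3/5, 1/10), radius 1/35; b3: center (-1/2, 0), radius 1/30; b4: center (0, -2/5), radius 1/35
The second expression reduces to b1: center (-1/2, 1/18), radius 1/63; b2: center (0, -1/2), radius 1/10; b3: center (-101/180, 1/90), radius 1/405; b4: center (-5/9, 0), radius 1/405
Distinct normal forms: not equal.


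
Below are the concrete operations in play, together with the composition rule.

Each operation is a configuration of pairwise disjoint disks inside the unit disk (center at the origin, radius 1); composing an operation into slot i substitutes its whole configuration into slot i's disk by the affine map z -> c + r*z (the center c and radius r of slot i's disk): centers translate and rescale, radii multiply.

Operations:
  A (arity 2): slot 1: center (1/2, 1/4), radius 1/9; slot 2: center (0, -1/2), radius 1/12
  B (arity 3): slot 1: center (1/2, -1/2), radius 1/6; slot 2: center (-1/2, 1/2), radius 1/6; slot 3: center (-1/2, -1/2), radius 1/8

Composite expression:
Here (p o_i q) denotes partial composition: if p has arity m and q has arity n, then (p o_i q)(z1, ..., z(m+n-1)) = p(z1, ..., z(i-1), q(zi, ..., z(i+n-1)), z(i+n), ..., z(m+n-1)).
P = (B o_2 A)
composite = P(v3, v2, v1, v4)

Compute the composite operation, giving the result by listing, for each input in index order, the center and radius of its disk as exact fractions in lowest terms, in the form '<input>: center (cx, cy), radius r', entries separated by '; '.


Affine substitution under B: radii multiply and v-centers shift.
for v3, the 1-step affine chain lands on center (1/2, -1/2), radius 1/6
for v2, the 2-step affine chain lands on center (-5/12, 13/24), radius 1/54
for v1, the 2-step affine chain lands on center (-1/2, 5/12), radius 1/72
for v4, the 1-step affine chain lands on center (-1/2, -1/2), radius 1/8

v1: center (-1/2, 5/12), radius 1/72; v2: center (-5/12, 13/24), radius 1/54; v3: center (1/2, -1/2), radius 1/6; v4: center (-1/2, -1/2), radius 1/8
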